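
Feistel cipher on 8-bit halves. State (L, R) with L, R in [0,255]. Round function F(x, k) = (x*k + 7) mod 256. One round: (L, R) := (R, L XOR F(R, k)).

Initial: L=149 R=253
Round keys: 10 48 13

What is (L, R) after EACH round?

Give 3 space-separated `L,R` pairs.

Round 1 (k=10): L=253 R=124
Round 2 (k=48): L=124 R=186
Round 3 (k=13): L=186 R=5

Answer: 253,124 124,186 186,5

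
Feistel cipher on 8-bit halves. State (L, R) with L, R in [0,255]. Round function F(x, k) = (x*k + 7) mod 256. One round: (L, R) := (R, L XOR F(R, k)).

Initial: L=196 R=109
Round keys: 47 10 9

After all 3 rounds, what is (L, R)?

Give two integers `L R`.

Answer: 126 187

Derivation:
Round 1 (k=47): L=109 R=206
Round 2 (k=10): L=206 R=126
Round 3 (k=9): L=126 R=187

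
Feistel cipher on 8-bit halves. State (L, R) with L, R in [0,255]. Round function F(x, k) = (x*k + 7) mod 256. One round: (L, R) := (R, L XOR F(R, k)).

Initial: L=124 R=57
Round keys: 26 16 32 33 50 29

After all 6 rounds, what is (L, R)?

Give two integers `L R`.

Round 1 (k=26): L=57 R=173
Round 2 (k=16): L=173 R=238
Round 3 (k=32): L=238 R=106
Round 4 (k=33): L=106 R=95
Round 5 (k=50): L=95 R=255
Round 6 (k=29): L=255 R=181

Answer: 255 181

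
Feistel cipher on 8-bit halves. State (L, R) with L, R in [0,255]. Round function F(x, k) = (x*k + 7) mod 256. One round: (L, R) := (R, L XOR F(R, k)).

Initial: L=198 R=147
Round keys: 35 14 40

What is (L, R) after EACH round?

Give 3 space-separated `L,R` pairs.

Answer: 147,230 230,8 8,161

Derivation:
Round 1 (k=35): L=147 R=230
Round 2 (k=14): L=230 R=8
Round 3 (k=40): L=8 R=161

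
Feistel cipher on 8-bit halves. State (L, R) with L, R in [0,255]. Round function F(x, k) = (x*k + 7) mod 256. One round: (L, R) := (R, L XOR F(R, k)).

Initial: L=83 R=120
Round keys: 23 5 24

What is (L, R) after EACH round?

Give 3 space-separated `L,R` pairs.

Answer: 120,156 156,107 107,147

Derivation:
Round 1 (k=23): L=120 R=156
Round 2 (k=5): L=156 R=107
Round 3 (k=24): L=107 R=147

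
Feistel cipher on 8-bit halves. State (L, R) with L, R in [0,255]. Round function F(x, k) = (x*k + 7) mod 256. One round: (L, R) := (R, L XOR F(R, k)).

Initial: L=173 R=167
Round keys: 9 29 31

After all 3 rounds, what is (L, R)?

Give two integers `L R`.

Answer: 33 77

Derivation:
Round 1 (k=9): L=167 R=75
Round 2 (k=29): L=75 R=33
Round 3 (k=31): L=33 R=77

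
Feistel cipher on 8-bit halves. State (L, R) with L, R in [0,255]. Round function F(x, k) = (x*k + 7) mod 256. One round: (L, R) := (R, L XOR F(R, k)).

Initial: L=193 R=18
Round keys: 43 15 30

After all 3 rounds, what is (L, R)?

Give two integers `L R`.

Answer: 233 153

Derivation:
Round 1 (k=43): L=18 R=204
Round 2 (k=15): L=204 R=233
Round 3 (k=30): L=233 R=153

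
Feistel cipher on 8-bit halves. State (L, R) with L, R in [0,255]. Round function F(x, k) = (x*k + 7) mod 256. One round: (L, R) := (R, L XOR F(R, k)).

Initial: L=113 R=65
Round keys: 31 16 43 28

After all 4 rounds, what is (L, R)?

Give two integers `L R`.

Round 1 (k=31): L=65 R=151
Round 2 (k=16): L=151 R=54
Round 3 (k=43): L=54 R=142
Round 4 (k=28): L=142 R=185

Answer: 142 185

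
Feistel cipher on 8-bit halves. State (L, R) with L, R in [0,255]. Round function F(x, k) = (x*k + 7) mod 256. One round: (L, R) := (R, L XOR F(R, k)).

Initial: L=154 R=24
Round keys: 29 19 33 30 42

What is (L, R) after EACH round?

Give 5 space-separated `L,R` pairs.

Answer: 24,37 37,222 222,128 128,217 217,33

Derivation:
Round 1 (k=29): L=24 R=37
Round 2 (k=19): L=37 R=222
Round 3 (k=33): L=222 R=128
Round 4 (k=30): L=128 R=217
Round 5 (k=42): L=217 R=33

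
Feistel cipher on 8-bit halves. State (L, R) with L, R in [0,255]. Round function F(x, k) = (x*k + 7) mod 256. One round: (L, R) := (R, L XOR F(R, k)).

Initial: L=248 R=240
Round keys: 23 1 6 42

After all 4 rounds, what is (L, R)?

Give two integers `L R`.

Round 1 (k=23): L=240 R=111
Round 2 (k=1): L=111 R=134
Round 3 (k=6): L=134 R=68
Round 4 (k=42): L=68 R=169

Answer: 68 169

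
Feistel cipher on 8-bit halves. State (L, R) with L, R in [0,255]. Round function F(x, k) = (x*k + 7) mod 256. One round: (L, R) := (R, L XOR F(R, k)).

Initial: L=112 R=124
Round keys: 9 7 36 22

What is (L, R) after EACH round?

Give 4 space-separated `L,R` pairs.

Answer: 124,19 19,240 240,212 212,207

Derivation:
Round 1 (k=9): L=124 R=19
Round 2 (k=7): L=19 R=240
Round 3 (k=36): L=240 R=212
Round 4 (k=22): L=212 R=207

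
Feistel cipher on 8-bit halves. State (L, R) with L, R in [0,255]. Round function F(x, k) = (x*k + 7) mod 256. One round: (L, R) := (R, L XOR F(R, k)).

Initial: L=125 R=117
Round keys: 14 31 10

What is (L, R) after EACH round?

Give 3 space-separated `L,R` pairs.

Round 1 (k=14): L=117 R=16
Round 2 (k=31): L=16 R=130
Round 3 (k=10): L=130 R=11

Answer: 117,16 16,130 130,11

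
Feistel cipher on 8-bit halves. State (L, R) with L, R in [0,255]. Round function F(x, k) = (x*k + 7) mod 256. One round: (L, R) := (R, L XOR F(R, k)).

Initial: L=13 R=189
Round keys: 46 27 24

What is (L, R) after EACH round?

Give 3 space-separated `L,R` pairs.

Answer: 189,240 240,234 234,7

Derivation:
Round 1 (k=46): L=189 R=240
Round 2 (k=27): L=240 R=234
Round 3 (k=24): L=234 R=7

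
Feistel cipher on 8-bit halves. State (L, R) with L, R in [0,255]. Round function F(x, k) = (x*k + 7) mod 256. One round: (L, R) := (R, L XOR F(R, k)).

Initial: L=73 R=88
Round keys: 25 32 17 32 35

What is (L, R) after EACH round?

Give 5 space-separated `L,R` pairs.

Answer: 88,214 214,159 159,64 64,152 152,143

Derivation:
Round 1 (k=25): L=88 R=214
Round 2 (k=32): L=214 R=159
Round 3 (k=17): L=159 R=64
Round 4 (k=32): L=64 R=152
Round 5 (k=35): L=152 R=143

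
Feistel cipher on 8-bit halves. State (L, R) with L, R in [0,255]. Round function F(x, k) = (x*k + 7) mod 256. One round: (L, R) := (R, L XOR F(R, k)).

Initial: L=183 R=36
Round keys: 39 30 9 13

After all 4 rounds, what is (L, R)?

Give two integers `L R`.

Round 1 (k=39): L=36 R=52
Round 2 (k=30): L=52 R=59
Round 3 (k=9): L=59 R=46
Round 4 (k=13): L=46 R=102

Answer: 46 102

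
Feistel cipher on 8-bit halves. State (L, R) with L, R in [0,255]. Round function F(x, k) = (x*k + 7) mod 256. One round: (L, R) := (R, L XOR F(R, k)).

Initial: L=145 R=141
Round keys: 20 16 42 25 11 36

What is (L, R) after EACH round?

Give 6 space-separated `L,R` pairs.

Answer: 141,154 154,42 42,113 113,58 58,244 244,109

Derivation:
Round 1 (k=20): L=141 R=154
Round 2 (k=16): L=154 R=42
Round 3 (k=42): L=42 R=113
Round 4 (k=25): L=113 R=58
Round 5 (k=11): L=58 R=244
Round 6 (k=36): L=244 R=109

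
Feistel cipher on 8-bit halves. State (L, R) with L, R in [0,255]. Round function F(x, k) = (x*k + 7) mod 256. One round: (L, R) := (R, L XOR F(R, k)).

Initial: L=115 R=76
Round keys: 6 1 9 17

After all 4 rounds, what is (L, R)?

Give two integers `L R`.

Round 1 (k=6): L=76 R=188
Round 2 (k=1): L=188 R=143
Round 3 (k=9): L=143 R=178
Round 4 (k=17): L=178 R=86

Answer: 178 86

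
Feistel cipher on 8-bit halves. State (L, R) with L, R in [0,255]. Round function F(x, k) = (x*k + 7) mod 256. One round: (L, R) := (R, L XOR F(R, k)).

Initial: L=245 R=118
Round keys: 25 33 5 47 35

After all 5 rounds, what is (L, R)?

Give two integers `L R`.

Answer: 242 81

Derivation:
Round 1 (k=25): L=118 R=120
Round 2 (k=33): L=120 R=9
Round 3 (k=5): L=9 R=76
Round 4 (k=47): L=76 R=242
Round 5 (k=35): L=242 R=81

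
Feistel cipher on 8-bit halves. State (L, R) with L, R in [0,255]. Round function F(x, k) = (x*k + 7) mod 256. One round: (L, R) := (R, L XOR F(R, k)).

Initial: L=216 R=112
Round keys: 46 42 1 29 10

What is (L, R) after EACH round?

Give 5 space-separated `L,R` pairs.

Round 1 (k=46): L=112 R=255
Round 2 (k=42): L=255 R=173
Round 3 (k=1): L=173 R=75
Round 4 (k=29): L=75 R=43
Round 5 (k=10): L=43 R=254

Answer: 112,255 255,173 173,75 75,43 43,254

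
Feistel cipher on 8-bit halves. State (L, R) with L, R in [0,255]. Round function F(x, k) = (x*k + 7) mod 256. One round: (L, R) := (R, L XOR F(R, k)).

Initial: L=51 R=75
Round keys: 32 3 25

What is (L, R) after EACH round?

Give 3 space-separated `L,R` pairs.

Answer: 75,84 84,72 72,91

Derivation:
Round 1 (k=32): L=75 R=84
Round 2 (k=3): L=84 R=72
Round 3 (k=25): L=72 R=91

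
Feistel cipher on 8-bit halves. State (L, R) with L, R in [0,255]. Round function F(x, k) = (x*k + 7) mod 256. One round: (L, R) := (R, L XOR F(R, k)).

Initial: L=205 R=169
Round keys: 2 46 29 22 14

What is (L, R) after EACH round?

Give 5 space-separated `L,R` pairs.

Answer: 169,148 148,54 54,177 177,11 11,16

Derivation:
Round 1 (k=2): L=169 R=148
Round 2 (k=46): L=148 R=54
Round 3 (k=29): L=54 R=177
Round 4 (k=22): L=177 R=11
Round 5 (k=14): L=11 R=16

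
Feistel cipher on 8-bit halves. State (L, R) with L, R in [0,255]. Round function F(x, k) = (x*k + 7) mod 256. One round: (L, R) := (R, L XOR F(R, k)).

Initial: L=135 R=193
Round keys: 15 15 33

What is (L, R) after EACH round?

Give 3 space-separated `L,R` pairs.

Answer: 193,209 209,135 135,191

Derivation:
Round 1 (k=15): L=193 R=209
Round 2 (k=15): L=209 R=135
Round 3 (k=33): L=135 R=191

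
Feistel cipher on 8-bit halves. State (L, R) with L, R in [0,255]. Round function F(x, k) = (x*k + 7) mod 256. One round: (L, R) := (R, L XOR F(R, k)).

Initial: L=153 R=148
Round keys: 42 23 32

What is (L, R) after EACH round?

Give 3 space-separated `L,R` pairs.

Round 1 (k=42): L=148 R=214
Round 2 (k=23): L=214 R=213
Round 3 (k=32): L=213 R=113

Answer: 148,214 214,213 213,113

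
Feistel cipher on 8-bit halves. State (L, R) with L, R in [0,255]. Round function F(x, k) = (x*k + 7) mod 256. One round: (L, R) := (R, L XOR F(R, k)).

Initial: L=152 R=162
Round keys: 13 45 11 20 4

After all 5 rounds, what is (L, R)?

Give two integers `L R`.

Round 1 (k=13): L=162 R=217
Round 2 (k=45): L=217 R=142
Round 3 (k=11): L=142 R=248
Round 4 (k=20): L=248 R=233
Round 5 (k=4): L=233 R=83

Answer: 233 83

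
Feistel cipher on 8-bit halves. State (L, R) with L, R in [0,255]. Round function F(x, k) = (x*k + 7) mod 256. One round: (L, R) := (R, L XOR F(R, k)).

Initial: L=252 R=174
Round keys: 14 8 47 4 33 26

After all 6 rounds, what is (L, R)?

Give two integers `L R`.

Answer: 240 61

Derivation:
Round 1 (k=14): L=174 R=119
Round 2 (k=8): L=119 R=17
Round 3 (k=47): L=17 R=81
Round 4 (k=4): L=81 R=90
Round 5 (k=33): L=90 R=240
Round 6 (k=26): L=240 R=61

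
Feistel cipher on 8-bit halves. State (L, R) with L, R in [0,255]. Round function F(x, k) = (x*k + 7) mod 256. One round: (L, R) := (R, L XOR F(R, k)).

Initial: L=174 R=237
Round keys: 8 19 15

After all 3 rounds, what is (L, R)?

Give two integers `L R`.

Round 1 (k=8): L=237 R=193
Round 2 (k=19): L=193 R=183
Round 3 (k=15): L=183 R=1

Answer: 183 1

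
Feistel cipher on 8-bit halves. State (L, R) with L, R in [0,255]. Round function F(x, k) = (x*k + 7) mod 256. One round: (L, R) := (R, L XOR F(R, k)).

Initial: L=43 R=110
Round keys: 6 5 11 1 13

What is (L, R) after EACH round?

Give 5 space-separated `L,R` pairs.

Answer: 110,176 176,25 25,170 170,168 168,37

Derivation:
Round 1 (k=6): L=110 R=176
Round 2 (k=5): L=176 R=25
Round 3 (k=11): L=25 R=170
Round 4 (k=1): L=170 R=168
Round 5 (k=13): L=168 R=37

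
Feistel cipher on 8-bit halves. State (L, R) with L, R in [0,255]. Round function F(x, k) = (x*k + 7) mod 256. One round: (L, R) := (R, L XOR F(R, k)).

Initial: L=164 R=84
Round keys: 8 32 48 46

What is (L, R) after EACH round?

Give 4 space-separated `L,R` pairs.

Answer: 84,3 3,51 51,148 148,172

Derivation:
Round 1 (k=8): L=84 R=3
Round 2 (k=32): L=3 R=51
Round 3 (k=48): L=51 R=148
Round 4 (k=46): L=148 R=172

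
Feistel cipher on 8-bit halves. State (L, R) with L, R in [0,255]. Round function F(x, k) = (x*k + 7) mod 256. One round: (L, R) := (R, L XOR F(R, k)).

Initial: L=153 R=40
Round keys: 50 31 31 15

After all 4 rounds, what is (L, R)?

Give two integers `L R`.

Round 1 (k=50): L=40 R=78
Round 2 (k=31): L=78 R=81
Round 3 (k=31): L=81 R=152
Round 4 (k=15): L=152 R=190

Answer: 152 190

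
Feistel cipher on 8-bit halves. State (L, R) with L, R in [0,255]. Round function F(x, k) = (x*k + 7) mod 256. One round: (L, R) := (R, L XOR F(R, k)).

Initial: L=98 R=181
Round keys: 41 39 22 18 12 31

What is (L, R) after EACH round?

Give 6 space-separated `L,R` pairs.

Answer: 181,102 102,36 36,121 121,173 173,90 90,64

Derivation:
Round 1 (k=41): L=181 R=102
Round 2 (k=39): L=102 R=36
Round 3 (k=22): L=36 R=121
Round 4 (k=18): L=121 R=173
Round 5 (k=12): L=173 R=90
Round 6 (k=31): L=90 R=64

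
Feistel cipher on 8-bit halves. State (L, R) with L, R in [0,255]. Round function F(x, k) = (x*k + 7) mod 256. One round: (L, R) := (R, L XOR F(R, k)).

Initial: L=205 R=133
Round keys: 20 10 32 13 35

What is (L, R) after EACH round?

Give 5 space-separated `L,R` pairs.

Round 1 (k=20): L=133 R=166
Round 2 (k=10): L=166 R=6
Round 3 (k=32): L=6 R=97
Round 4 (k=13): L=97 R=242
Round 5 (k=35): L=242 R=124

Answer: 133,166 166,6 6,97 97,242 242,124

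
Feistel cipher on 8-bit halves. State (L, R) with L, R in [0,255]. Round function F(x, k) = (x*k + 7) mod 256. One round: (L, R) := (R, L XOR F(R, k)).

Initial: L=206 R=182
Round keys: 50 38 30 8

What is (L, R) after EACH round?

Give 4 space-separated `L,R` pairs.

Round 1 (k=50): L=182 R=93
Round 2 (k=38): L=93 R=99
Round 3 (k=30): L=99 R=252
Round 4 (k=8): L=252 R=132

Answer: 182,93 93,99 99,252 252,132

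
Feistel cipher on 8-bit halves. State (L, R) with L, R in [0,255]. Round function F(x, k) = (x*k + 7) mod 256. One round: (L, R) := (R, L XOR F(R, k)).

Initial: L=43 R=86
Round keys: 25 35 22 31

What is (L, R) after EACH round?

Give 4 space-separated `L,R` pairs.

Answer: 86,70 70,207 207,151 151,159

Derivation:
Round 1 (k=25): L=86 R=70
Round 2 (k=35): L=70 R=207
Round 3 (k=22): L=207 R=151
Round 4 (k=31): L=151 R=159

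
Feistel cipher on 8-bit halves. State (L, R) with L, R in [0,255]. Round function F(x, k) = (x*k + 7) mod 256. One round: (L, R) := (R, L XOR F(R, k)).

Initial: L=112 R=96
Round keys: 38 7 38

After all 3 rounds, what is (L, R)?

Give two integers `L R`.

Round 1 (k=38): L=96 R=55
Round 2 (k=7): L=55 R=232
Round 3 (k=38): L=232 R=64

Answer: 232 64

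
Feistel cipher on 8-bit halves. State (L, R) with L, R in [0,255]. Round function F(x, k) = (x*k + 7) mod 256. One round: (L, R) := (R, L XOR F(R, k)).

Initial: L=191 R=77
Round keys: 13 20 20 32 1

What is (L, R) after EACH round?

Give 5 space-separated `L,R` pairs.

Round 1 (k=13): L=77 R=79
Round 2 (k=20): L=79 R=126
Round 3 (k=20): L=126 R=144
Round 4 (k=32): L=144 R=121
Round 5 (k=1): L=121 R=16

Answer: 77,79 79,126 126,144 144,121 121,16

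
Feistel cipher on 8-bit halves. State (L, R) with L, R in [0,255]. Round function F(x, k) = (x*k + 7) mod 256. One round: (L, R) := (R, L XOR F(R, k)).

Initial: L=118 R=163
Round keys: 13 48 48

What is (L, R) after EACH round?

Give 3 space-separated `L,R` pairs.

Answer: 163,56 56,36 36,255

Derivation:
Round 1 (k=13): L=163 R=56
Round 2 (k=48): L=56 R=36
Round 3 (k=48): L=36 R=255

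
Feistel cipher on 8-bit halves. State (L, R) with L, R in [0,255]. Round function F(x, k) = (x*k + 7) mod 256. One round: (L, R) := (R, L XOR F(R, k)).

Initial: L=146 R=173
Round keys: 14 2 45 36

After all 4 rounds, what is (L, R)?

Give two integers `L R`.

Round 1 (k=14): L=173 R=239
Round 2 (k=2): L=239 R=72
Round 3 (k=45): L=72 R=64
Round 4 (k=36): L=64 R=79

Answer: 64 79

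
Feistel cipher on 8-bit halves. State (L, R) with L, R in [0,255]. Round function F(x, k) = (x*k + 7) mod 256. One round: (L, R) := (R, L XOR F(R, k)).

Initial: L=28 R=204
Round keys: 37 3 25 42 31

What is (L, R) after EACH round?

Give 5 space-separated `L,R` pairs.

Round 1 (k=37): L=204 R=159
Round 2 (k=3): L=159 R=40
Round 3 (k=25): L=40 R=112
Round 4 (k=42): L=112 R=79
Round 5 (k=31): L=79 R=232

Answer: 204,159 159,40 40,112 112,79 79,232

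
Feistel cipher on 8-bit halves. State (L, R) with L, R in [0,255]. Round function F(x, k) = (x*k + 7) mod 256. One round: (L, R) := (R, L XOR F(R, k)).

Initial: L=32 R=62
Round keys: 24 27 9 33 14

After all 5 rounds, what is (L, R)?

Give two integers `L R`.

Round 1 (k=24): L=62 R=247
Round 2 (k=27): L=247 R=42
Round 3 (k=9): L=42 R=118
Round 4 (k=33): L=118 R=23
Round 5 (k=14): L=23 R=63

Answer: 23 63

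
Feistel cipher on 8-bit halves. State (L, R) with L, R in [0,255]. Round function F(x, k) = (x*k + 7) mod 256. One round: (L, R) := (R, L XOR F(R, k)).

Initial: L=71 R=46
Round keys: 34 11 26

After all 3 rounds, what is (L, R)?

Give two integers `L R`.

Round 1 (k=34): L=46 R=100
Round 2 (k=11): L=100 R=125
Round 3 (k=26): L=125 R=221

Answer: 125 221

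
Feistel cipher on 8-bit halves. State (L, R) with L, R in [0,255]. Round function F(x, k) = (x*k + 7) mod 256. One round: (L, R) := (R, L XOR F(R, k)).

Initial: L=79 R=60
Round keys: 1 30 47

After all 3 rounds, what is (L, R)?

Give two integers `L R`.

Round 1 (k=1): L=60 R=12
Round 2 (k=30): L=12 R=83
Round 3 (k=47): L=83 R=72

Answer: 83 72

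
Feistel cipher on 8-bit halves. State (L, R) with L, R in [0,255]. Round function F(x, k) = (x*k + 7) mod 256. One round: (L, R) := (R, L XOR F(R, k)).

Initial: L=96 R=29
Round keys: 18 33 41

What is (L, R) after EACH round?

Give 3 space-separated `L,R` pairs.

Round 1 (k=18): L=29 R=113
Round 2 (k=33): L=113 R=133
Round 3 (k=41): L=133 R=37

Answer: 29,113 113,133 133,37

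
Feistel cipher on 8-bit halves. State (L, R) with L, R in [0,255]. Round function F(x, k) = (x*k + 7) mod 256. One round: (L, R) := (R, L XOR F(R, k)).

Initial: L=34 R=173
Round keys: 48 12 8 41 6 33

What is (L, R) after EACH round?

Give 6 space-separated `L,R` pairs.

Round 1 (k=48): L=173 R=85
Round 2 (k=12): L=85 R=174
Round 3 (k=8): L=174 R=34
Round 4 (k=41): L=34 R=215
Round 5 (k=6): L=215 R=51
Round 6 (k=33): L=51 R=77

Answer: 173,85 85,174 174,34 34,215 215,51 51,77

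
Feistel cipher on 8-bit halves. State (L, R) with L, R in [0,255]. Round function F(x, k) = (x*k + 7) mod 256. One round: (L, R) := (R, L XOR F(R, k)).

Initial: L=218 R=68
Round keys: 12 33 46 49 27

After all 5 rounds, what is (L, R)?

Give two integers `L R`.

Round 1 (k=12): L=68 R=237
Round 2 (k=33): L=237 R=208
Round 3 (k=46): L=208 R=138
Round 4 (k=49): L=138 R=161
Round 5 (k=27): L=161 R=136

Answer: 161 136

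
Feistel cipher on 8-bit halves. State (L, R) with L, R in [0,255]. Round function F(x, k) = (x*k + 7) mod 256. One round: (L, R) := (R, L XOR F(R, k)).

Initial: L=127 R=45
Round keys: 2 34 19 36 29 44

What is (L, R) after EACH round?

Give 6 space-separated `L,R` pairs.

Round 1 (k=2): L=45 R=30
Round 2 (k=34): L=30 R=46
Round 3 (k=19): L=46 R=111
Round 4 (k=36): L=111 R=141
Round 5 (k=29): L=141 R=111
Round 6 (k=44): L=111 R=150

Answer: 45,30 30,46 46,111 111,141 141,111 111,150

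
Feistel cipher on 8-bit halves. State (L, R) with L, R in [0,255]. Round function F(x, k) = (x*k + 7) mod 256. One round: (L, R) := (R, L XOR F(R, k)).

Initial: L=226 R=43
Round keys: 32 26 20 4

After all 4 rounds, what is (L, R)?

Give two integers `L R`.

Answer: 42 13

Derivation:
Round 1 (k=32): L=43 R=133
Round 2 (k=26): L=133 R=162
Round 3 (k=20): L=162 R=42
Round 4 (k=4): L=42 R=13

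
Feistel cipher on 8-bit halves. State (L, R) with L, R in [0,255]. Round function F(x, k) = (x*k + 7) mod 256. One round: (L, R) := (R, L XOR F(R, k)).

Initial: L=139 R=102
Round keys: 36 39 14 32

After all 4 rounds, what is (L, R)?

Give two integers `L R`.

Round 1 (k=36): L=102 R=212
Round 2 (k=39): L=212 R=53
Round 3 (k=14): L=53 R=57
Round 4 (k=32): L=57 R=18

Answer: 57 18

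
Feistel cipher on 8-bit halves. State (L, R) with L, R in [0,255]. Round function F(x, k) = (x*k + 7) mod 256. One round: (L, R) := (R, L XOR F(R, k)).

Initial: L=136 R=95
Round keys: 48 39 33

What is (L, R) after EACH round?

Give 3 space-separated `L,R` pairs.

Answer: 95,95 95,223 223,153

Derivation:
Round 1 (k=48): L=95 R=95
Round 2 (k=39): L=95 R=223
Round 3 (k=33): L=223 R=153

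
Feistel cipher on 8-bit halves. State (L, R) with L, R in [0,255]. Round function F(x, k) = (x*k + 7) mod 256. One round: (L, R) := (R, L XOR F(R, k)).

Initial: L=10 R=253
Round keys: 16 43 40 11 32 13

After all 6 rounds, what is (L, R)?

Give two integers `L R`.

Round 1 (k=16): L=253 R=221
Round 2 (k=43): L=221 R=219
Round 3 (k=40): L=219 R=226
Round 4 (k=11): L=226 R=102
Round 5 (k=32): L=102 R=37
Round 6 (k=13): L=37 R=142

Answer: 37 142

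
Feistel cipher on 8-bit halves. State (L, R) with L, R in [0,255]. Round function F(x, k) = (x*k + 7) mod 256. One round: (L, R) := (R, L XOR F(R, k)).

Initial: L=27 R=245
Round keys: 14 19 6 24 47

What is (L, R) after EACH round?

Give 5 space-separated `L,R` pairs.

Answer: 245,118 118,60 60,25 25,99 99,45

Derivation:
Round 1 (k=14): L=245 R=118
Round 2 (k=19): L=118 R=60
Round 3 (k=6): L=60 R=25
Round 4 (k=24): L=25 R=99
Round 5 (k=47): L=99 R=45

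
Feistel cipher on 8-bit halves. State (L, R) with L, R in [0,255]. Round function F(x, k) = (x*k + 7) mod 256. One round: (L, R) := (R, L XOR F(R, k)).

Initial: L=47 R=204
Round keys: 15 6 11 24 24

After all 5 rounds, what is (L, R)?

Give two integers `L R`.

Round 1 (k=15): L=204 R=212
Round 2 (k=6): L=212 R=51
Round 3 (k=11): L=51 R=236
Round 4 (k=24): L=236 R=20
Round 5 (k=24): L=20 R=11

Answer: 20 11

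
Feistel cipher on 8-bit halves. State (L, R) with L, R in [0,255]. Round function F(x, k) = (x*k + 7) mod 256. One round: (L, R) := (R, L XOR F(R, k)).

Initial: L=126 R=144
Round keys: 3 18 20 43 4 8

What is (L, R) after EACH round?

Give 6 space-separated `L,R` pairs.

Round 1 (k=3): L=144 R=201
Round 2 (k=18): L=201 R=185
Round 3 (k=20): L=185 R=178
Round 4 (k=43): L=178 R=84
Round 5 (k=4): L=84 R=229
Round 6 (k=8): L=229 R=123

Answer: 144,201 201,185 185,178 178,84 84,229 229,123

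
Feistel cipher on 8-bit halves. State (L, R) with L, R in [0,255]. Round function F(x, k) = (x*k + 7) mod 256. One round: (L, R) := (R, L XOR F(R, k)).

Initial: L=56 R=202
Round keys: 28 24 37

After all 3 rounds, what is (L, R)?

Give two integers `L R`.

Answer: 101 135

Derivation:
Round 1 (k=28): L=202 R=39
Round 2 (k=24): L=39 R=101
Round 3 (k=37): L=101 R=135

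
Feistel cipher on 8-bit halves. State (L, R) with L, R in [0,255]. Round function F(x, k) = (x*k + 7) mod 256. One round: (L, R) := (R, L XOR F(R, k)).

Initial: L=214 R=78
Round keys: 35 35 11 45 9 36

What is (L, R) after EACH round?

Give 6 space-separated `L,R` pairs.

Round 1 (k=35): L=78 R=103
Round 2 (k=35): L=103 R=82
Round 3 (k=11): L=82 R=234
Round 4 (k=45): L=234 R=123
Round 5 (k=9): L=123 R=176
Round 6 (k=36): L=176 R=188

Answer: 78,103 103,82 82,234 234,123 123,176 176,188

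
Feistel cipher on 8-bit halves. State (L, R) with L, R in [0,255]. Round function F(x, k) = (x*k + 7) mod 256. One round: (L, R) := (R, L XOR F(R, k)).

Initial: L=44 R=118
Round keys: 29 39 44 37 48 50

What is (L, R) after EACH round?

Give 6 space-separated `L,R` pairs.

Answer: 118,73 73,80 80,142 142,221 221,249 249,116

Derivation:
Round 1 (k=29): L=118 R=73
Round 2 (k=39): L=73 R=80
Round 3 (k=44): L=80 R=142
Round 4 (k=37): L=142 R=221
Round 5 (k=48): L=221 R=249
Round 6 (k=50): L=249 R=116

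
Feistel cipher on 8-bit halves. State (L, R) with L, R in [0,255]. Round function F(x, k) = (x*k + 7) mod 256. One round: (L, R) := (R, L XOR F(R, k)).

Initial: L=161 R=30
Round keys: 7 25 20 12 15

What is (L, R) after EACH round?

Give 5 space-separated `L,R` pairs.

Answer: 30,120 120,161 161,227 227,10 10,126

Derivation:
Round 1 (k=7): L=30 R=120
Round 2 (k=25): L=120 R=161
Round 3 (k=20): L=161 R=227
Round 4 (k=12): L=227 R=10
Round 5 (k=15): L=10 R=126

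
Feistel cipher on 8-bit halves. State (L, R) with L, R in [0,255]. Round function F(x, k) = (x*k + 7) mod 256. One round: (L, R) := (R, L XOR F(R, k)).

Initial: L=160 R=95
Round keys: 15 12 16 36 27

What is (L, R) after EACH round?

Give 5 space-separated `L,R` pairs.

Answer: 95,56 56,248 248,191 191,27 27,95

Derivation:
Round 1 (k=15): L=95 R=56
Round 2 (k=12): L=56 R=248
Round 3 (k=16): L=248 R=191
Round 4 (k=36): L=191 R=27
Round 5 (k=27): L=27 R=95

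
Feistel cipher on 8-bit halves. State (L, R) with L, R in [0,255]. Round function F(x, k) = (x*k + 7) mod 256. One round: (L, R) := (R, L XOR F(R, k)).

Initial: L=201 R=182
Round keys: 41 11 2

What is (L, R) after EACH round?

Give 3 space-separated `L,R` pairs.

Answer: 182,228 228,101 101,53

Derivation:
Round 1 (k=41): L=182 R=228
Round 2 (k=11): L=228 R=101
Round 3 (k=2): L=101 R=53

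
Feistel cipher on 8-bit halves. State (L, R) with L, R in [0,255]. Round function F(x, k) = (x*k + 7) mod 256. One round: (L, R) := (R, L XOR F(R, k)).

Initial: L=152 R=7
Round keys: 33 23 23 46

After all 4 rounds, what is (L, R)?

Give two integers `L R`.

Round 1 (k=33): L=7 R=118
Round 2 (k=23): L=118 R=166
Round 3 (k=23): L=166 R=135
Round 4 (k=46): L=135 R=239

Answer: 135 239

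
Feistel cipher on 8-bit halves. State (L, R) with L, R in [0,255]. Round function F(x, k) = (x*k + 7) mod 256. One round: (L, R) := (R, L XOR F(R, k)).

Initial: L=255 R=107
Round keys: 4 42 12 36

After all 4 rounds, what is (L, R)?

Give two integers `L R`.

Answer: 187 71

Derivation:
Round 1 (k=4): L=107 R=76
Round 2 (k=42): L=76 R=20
Round 3 (k=12): L=20 R=187
Round 4 (k=36): L=187 R=71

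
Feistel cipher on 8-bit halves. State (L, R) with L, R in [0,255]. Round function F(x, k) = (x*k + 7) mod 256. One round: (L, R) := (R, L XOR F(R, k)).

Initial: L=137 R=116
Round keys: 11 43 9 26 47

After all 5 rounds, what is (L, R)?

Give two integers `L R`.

Answer: 106 167

Derivation:
Round 1 (k=11): L=116 R=138
Round 2 (k=43): L=138 R=65
Round 3 (k=9): L=65 R=218
Round 4 (k=26): L=218 R=106
Round 5 (k=47): L=106 R=167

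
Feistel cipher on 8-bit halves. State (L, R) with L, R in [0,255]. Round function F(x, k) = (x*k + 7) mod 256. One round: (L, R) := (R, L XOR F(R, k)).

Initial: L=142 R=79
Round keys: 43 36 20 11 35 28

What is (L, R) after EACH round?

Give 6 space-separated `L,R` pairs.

Round 1 (k=43): L=79 R=194
Round 2 (k=36): L=194 R=0
Round 3 (k=20): L=0 R=197
Round 4 (k=11): L=197 R=126
Round 5 (k=35): L=126 R=132
Round 6 (k=28): L=132 R=9

Answer: 79,194 194,0 0,197 197,126 126,132 132,9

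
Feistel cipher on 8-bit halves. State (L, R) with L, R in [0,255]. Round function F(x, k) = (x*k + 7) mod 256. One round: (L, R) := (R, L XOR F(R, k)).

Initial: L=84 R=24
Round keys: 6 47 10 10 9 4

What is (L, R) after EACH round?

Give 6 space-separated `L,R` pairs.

Round 1 (k=6): L=24 R=195
Round 2 (k=47): L=195 R=204
Round 3 (k=10): L=204 R=60
Round 4 (k=10): L=60 R=147
Round 5 (k=9): L=147 R=14
Round 6 (k=4): L=14 R=172

Answer: 24,195 195,204 204,60 60,147 147,14 14,172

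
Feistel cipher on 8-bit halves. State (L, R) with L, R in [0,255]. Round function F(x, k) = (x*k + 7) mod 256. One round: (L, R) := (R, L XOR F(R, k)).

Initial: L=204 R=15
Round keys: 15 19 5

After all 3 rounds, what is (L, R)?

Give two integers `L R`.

Round 1 (k=15): L=15 R=36
Round 2 (k=19): L=36 R=188
Round 3 (k=5): L=188 R=151

Answer: 188 151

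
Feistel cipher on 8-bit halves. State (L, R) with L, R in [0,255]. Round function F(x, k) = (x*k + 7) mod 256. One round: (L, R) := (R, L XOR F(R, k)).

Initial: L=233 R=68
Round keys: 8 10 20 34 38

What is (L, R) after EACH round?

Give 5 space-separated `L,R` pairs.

Answer: 68,206 206,87 87,29 29,182 182,22

Derivation:
Round 1 (k=8): L=68 R=206
Round 2 (k=10): L=206 R=87
Round 3 (k=20): L=87 R=29
Round 4 (k=34): L=29 R=182
Round 5 (k=38): L=182 R=22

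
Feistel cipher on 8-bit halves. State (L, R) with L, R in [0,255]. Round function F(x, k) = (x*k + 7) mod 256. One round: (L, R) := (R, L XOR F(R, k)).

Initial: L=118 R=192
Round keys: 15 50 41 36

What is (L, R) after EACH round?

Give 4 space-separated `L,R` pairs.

Round 1 (k=15): L=192 R=49
Round 2 (k=50): L=49 R=89
Round 3 (k=41): L=89 R=121
Round 4 (k=36): L=121 R=82

Answer: 192,49 49,89 89,121 121,82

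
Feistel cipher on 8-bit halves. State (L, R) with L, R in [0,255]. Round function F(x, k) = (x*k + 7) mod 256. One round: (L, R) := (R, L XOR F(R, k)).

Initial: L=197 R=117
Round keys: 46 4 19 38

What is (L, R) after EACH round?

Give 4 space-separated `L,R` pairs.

Answer: 117,200 200,82 82,213 213,247

Derivation:
Round 1 (k=46): L=117 R=200
Round 2 (k=4): L=200 R=82
Round 3 (k=19): L=82 R=213
Round 4 (k=38): L=213 R=247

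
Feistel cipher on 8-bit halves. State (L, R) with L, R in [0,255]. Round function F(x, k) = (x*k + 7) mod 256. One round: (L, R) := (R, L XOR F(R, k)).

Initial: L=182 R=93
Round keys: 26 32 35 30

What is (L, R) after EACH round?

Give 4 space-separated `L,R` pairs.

Round 1 (k=26): L=93 R=207
Round 2 (k=32): L=207 R=186
Round 3 (k=35): L=186 R=186
Round 4 (k=30): L=186 R=105

Answer: 93,207 207,186 186,186 186,105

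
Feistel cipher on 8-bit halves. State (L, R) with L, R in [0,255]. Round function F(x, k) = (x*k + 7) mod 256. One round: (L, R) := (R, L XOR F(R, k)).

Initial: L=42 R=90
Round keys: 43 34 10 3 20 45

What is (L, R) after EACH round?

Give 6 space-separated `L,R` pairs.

Answer: 90,15 15,95 95,178 178,66 66,157 157,226

Derivation:
Round 1 (k=43): L=90 R=15
Round 2 (k=34): L=15 R=95
Round 3 (k=10): L=95 R=178
Round 4 (k=3): L=178 R=66
Round 5 (k=20): L=66 R=157
Round 6 (k=45): L=157 R=226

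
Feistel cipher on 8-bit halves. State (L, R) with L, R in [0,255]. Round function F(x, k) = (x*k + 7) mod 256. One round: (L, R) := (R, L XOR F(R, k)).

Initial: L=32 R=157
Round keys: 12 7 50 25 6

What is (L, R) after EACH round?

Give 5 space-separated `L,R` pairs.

Round 1 (k=12): L=157 R=67
Round 2 (k=7): L=67 R=65
Round 3 (k=50): L=65 R=250
Round 4 (k=25): L=250 R=48
Round 5 (k=6): L=48 R=221

Answer: 157,67 67,65 65,250 250,48 48,221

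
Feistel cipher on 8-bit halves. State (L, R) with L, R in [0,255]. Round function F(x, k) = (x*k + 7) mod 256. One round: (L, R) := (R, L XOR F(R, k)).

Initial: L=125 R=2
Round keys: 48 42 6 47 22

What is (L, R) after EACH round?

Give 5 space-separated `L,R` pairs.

Round 1 (k=48): L=2 R=26
Round 2 (k=42): L=26 R=73
Round 3 (k=6): L=73 R=167
Round 4 (k=47): L=167 R=249
Round 5 (k=22): L=249 R=202

Answer: 2,26 26,73 73,167 167,249 249,202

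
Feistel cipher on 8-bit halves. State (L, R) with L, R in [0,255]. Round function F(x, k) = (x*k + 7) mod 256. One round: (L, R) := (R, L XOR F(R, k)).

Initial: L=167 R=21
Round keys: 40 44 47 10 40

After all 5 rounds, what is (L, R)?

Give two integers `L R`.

Answer: 219 162

Derivation:
Round 1 (k=40): L=21 R=232
Round 2 (k=44): L=232 R=242
Round 3 (k=47): L=242 R=157
Round 4 (k=10): L=157 R=219
Round 5 (k=40): L=219 R=162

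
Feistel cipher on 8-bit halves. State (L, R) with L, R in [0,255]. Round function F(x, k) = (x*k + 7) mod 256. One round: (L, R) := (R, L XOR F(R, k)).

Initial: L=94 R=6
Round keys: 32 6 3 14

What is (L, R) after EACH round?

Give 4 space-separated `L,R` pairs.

Answer: 6,153 153,155 155,65 65,14

Derivation:
Round 1 (k=32): L=6 R=153
Round 2 (k=6): L=153 R=155
Round 3 (k=3): L=155 R=65
Round 4 (k=14): L=65 R=14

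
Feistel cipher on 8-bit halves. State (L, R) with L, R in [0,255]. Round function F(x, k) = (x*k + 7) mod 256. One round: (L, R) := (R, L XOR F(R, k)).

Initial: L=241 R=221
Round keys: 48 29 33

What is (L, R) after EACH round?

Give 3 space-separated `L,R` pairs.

Answer: 221,134 134,232 232,105

Derivation:
Round 1 (k=48): L=221 R=134
Round 2 (k=29): L=134 R=232
Round 3 (k=33): L=232 R=105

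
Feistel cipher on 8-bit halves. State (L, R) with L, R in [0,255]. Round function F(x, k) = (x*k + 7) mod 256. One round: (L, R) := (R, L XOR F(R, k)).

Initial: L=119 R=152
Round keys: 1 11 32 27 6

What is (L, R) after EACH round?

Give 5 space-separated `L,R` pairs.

Answer: 152,232 232,103 103,15 15,251 251,230

Derivation:
Round 1 (k=1): L=152 R=232
Round 2 (k=11): L=232 R=103
Round 3 (k=32): L=103 R=15
Round 4 (k=27): L=15 R=251
Round 5 (k=6): L=251 R=230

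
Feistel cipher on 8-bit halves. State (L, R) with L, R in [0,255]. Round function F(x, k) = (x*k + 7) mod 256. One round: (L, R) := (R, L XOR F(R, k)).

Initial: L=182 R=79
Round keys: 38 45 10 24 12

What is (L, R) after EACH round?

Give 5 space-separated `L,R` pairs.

Answer: 79,119 119,189 189,30 30,106 106,225

Derivation:
Round 1 (k=38): L=79 R=119
Round 2 (k=45): L=119 R=189
Round 3 (k=10): L=189 R=30
Round 4 (k=24): L=30 R=106
Round 5 (k=12): L=106 R=225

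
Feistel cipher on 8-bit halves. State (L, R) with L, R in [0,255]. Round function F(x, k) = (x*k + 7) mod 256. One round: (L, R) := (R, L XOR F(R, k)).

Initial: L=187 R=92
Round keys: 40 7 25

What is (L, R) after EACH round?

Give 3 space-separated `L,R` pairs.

Round 1 (k=40): L=92 R=220
Round 2 (k=7): L=220 R=87
Round 3 (k=25): L=87 R=90

Answer: 92,220 220,87 87,90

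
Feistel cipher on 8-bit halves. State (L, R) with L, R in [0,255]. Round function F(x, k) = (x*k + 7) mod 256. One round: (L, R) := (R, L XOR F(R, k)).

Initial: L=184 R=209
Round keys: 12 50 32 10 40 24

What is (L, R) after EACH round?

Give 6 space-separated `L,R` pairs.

Answer: 209,107 107,60 60,236 236,3 3,147 147,204

Derivation:
Round 1 (k=12): L=209 R=107
Round 2 (k=50): L=107 R=60
Round 3 (k=32): L=60 R=236
Round 4 (k=10): L=236 R=3
Round 5 (k=40): L=3 R=147
Round 6 (k=24): L=147 R=204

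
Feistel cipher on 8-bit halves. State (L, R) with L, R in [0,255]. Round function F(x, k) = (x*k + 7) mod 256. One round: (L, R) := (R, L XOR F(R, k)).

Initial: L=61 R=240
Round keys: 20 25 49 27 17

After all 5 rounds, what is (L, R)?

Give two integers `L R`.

Round 1 (k=20): L=240 R=250
Round 2 (k=25): L=250 R=129
Round 3 (k=49): L=129 R=66
Round 4 (k=27): L=66 R=124
Round 5 (k=17): L=124 R=1

Answer: 124 1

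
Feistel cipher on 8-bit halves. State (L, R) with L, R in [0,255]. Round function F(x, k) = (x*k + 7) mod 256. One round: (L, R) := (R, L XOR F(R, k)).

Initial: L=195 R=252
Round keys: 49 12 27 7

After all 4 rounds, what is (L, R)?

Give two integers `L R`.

Round 1 (k=49): L=252 R=128
Round 2 (k=12): L=128 R=251
Round 3 (k=27): L=251 R=0
Round 4 (k=7): L=0 R=252

Answer: 0 252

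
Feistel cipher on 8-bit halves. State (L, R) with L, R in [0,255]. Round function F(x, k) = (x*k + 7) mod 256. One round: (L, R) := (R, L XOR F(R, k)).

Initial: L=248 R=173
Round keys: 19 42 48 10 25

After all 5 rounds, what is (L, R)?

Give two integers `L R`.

Round 1 (k=19): L=173 R=38
Round 2 (k=42): L=38 R=238
Round 3 (k=48): L=238 R=129
Round 4 (k=10): L=129 R=255
Round 5 (k=25): L=255 R=111

Answer: 255 111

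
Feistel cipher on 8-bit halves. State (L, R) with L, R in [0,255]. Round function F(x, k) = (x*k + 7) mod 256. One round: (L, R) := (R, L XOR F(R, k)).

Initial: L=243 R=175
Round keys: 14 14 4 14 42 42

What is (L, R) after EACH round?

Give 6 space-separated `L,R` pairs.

Answer: 175,106 106,124 124,157 157,225 225,108 108,94

Derivation:
Round 1 (k=14): L=175 R=106
Round 2 (k=14): L=106 R=124
Round 3 (k=4): L=124 R=157
Round 4 (k=14): L=157 R=225
Round 5 (k=42): L=225 R=108
Round 6 (k=42): L=108 R=94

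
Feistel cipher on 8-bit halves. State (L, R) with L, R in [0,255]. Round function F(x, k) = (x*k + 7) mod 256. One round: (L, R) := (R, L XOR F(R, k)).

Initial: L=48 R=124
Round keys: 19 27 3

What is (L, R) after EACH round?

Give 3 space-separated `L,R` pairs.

Round 1 (k=19): L=124 R=11
Round 2 (k=27): L=11 R=76
Round 3 (k=3): L=76 R=224

Answer: 124,11 11,76 76,224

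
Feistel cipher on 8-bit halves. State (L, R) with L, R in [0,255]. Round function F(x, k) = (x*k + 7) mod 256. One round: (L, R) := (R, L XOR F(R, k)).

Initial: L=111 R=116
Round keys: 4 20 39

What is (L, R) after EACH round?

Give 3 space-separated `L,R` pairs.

Answer: 116,184 184,19 19,84

Derivation:
Round 1 (k=4): L=116 R=184
Round 2 (k=20): L=184 R=19
Round 3 (k=39): L=19 R=84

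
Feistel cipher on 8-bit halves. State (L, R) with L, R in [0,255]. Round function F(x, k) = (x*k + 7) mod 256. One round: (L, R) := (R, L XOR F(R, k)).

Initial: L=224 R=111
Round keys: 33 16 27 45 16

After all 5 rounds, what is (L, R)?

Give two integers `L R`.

Answer: 116 46

Derivation:
Round 1 (k=33): L=111 R=182
Round 2 (k=16): L=182 R=8
Round 3 (k=27): L=8 R=105
Round 4 (k=45): L=105 R=116
Round 5 (k=16): L=116 R=46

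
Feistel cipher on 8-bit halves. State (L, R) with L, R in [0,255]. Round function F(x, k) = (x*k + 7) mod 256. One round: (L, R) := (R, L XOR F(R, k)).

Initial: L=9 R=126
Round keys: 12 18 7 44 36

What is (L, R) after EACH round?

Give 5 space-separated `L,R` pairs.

Round 1 (k=12): L=126 R=230
Round 2 (k=18): L=230 R=77
Round 3 (k=7): L=77 R=196
Round 4 (k=44): L=196 R=250
Round 5 (k=36): L=250 R=235

Answer: 126,230 230,77 77,196 196,250 250,235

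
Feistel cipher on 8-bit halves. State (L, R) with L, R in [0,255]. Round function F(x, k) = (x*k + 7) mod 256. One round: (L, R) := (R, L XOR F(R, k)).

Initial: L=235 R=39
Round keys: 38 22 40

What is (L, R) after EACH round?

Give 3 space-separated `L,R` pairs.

Answer: 39,58 58,36 36,157

Derivation:
Round 1 (k=38): L=39 R=58
Round 2 (k=22): L=58 R=36
Round 3 (k=40): L=36 R=157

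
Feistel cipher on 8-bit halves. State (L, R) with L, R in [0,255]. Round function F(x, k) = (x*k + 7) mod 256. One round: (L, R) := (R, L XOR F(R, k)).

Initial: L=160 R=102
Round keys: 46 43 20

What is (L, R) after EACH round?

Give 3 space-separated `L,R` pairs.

Round 1 (k=46): L=102 R=251
Round 2 (k=43): L=251 R=86
Round 3 (k=20): L=86 R=68

Answer: 102,251 251,86 86,68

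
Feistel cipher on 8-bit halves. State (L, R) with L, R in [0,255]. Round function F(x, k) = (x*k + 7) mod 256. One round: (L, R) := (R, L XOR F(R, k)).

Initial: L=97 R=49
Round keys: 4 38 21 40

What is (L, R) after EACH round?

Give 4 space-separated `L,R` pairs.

Round 1 (k=4): L=49 R=170
Round 2 (k=38): L=170 R=114
Round 3 (k=21): L=114 R=203
Round 4 (k=40): L=203 R=205

Answer: 49,170 170,114 114,203 203,205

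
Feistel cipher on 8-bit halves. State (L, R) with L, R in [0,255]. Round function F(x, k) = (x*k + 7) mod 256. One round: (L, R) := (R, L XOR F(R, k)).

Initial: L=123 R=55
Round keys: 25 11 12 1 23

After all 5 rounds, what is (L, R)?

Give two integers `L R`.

Answer: 36 13

Derivation:
Round 1 (k=25): L=55 R=29
Round 2 (k=11): L=29 R=113
Round 3 (k=12): L=113 R=78
Round 4 (k=1): L=78 R=36
Round 5 (k=23): L=36 R=13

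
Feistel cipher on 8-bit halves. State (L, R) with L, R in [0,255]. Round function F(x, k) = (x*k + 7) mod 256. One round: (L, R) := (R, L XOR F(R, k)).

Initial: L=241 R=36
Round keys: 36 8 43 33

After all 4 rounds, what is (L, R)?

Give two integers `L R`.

Answer: 222 182

Derivation:
Round 1 (k=36): L=36 R=230
Round 2 (k=8): L=230 R=19
Round 3 (k=43): L=19 R=222
Round 4 (k=33): L=222 R=182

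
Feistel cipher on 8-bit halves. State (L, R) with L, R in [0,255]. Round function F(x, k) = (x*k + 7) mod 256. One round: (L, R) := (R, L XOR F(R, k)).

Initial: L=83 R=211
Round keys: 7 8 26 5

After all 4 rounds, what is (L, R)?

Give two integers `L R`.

Round 1 (k=7): L=211 R=159
Round 2 (k=8): L=159 R=44
Round 3 (k=26): L=44 R=224
Round 4 (k=5): L=224 R=75

Answer: 224 75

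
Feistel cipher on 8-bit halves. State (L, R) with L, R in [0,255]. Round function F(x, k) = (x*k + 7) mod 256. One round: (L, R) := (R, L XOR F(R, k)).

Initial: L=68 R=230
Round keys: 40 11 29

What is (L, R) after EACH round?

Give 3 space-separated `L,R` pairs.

Round 1 (k=40): L=230 R=179
Round 2 (k=11): L=179 R=94
Round 3 (k=29): L=94 R=30

Answer: 230,179 179,94 94,30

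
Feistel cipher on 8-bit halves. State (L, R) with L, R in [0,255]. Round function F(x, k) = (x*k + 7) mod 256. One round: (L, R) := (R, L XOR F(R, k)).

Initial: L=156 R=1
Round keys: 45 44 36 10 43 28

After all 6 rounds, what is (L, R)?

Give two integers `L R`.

Answer: 87 192

Derivation:
Round 1 (k=45): L=1 R=168
Round 2 (k=44): L=168 R=230
Round 3 (k=36): L=230 R=247
Round 4 (k=10): L=247 R=75
Round 5 (k=43): L=75 R=87
Round 6 (k=28): L=87 R=192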